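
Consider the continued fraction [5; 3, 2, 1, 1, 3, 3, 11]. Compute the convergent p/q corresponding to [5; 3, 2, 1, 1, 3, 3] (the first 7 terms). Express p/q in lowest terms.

1059/200

Use the convergent recurrence hₖ = aₖ·hₖ₋₁ + hₖ₋₂ (and likewise for the denominators kₖ):
a_0 = 5: 5/1
a_1 = 3: 16/3
a_2 = 2: 37/7
a_3 = 1: 53/10
a_4 = 1: 90/17
a_5 = 3: 323/61
a_6 = 3: 1059/200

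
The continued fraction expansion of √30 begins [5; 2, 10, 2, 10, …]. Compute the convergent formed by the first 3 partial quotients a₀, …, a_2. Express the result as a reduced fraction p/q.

a_0 = 5: 5/1
a_1 = 2: 11/2
a_2 = 10: 115/21

115/21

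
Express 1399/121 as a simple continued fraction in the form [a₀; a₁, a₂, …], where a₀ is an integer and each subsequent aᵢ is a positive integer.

[11; 1, 1, 3, 1, 1, 7]

Repeatedly divide and take the remainder:
1399 = 11·121 + 68, so a_0 = 11
121 = 1·68 + 53, so a_1 = 1
68 = 1·53 + 15, so a_2 = 1
53 = 3·15 + 8, so a_3 = 3
15 = 1·8 + 7, so a_4 = 1
8 = 1·7 + 1, so a_5 = 1
7 = 7·1 + 0, so a_6 = 7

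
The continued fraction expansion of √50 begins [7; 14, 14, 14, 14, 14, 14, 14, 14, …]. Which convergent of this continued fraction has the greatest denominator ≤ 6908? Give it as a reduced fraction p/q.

a_0 = 7: 7/1  (≤ bound)
a_1 = 14: 99/14  (≤ bound)
a_2 = 14: 1393/197  (≤ bound)
a_3 = 14: 19601/2772  (≤ bound)
a_4 = 14: 275807/39005  (> 6908, stop)

19601/2772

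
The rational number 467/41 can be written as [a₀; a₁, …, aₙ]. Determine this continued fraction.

[11; 2, 1, 1, 3, 2]

467 ÷ 41 → quotient 11, remainder 16
41 ÷ 16 → quotient 2, remainder 9
16 ÷ 9 → quotient 1, remainder 7
9 ÷ 7 → quotient 1, remainder 2
7 ÷ 2 → quotient 3, remainder 1
2 ÷ 1 → quotient 2, remainder 0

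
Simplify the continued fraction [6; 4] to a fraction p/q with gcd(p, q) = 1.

25/4

Start with 4.
6 + 1/(4/1) = 6 + 1/4 = 25/4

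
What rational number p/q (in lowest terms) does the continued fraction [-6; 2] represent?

-11/2

Start with 2.
-6 + 1/(2/1) = -6 + 1/2 = -11/2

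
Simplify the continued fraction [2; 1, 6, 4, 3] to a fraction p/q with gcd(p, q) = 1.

269/94

Compute successive convergents:
a_0 = 2: 2/1
a_1 = 1: 3/1
a_2 = 6: 20/7
a_3 = 4: 83/29
a_4 = 3: 269/94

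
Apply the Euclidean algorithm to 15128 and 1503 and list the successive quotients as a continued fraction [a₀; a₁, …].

[10; 15, 2, 1, 32]

15128 = 10·1503 + 98, so a_0 = 10
1503 = 15·98 + 33, so a_1 = 15
98 = 2·33 + 32, so a_2 = 2
33 = 1·32 + 1, so a_3 = 1
32 = 32·1 + 0, so a_4 = 32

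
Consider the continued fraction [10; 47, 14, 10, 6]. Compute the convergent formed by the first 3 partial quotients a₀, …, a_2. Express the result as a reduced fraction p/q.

a_0 = 10: 10/1
a_1 = 47: 471/47
a_2 = 14: 6604/659

6604/659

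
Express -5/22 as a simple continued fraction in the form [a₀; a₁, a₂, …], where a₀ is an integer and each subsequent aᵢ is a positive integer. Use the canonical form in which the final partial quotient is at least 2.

[-1; 1, 3, 2, 2]

-5 = -1·22 + 17, so a_0 = -1
22 = 1·17 + 5, so a_1 = 1
17 = 3·5 + 2, so a_2 = 3
5 = 2·2 + 1, so a_3 = 2
2 = 2·1 + 0, so a_4 = 2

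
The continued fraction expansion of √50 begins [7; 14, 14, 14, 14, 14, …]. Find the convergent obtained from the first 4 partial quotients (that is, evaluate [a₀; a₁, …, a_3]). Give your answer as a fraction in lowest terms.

a_0 = 7: 7/1
a_1 = 14: 99/14
a_2 = 14: 1393/197
a_3 = 14: 19601/2772

19601/2772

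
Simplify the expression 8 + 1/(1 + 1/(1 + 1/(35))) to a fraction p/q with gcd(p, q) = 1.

604/71

Build up convergents one term at a time:
a_0 = 8: 8/1
a_1 = 1: 9/1
a_2 = 1: 17/2
a_3 = 35: 604/71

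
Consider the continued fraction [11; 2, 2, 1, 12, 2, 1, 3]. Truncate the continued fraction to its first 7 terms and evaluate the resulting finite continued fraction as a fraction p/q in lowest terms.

3131/274

Start with 1.
2 + 1/(1/1) = 2 + 1/1 = 3/1
12 + 1/(3/1) = 12 + 1/3 = 37/3
1 + 1/(37/3) = 1 + 3/37 = 40/37
2 + 1/(40/37) = 2 + 37/40 = 117/40
2 + 1/(117/40) = 2 + 40/117 = 274/117
11 + 1/(274/117) = 11 + 117/274 = 3131/274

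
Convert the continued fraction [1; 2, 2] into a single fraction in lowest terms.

Start with 2.
2 + 1/(2/1) = 2 + 1/2 = 5/2
1 + 1/(5/2) = 1 + 2/5 = 7/5

7/5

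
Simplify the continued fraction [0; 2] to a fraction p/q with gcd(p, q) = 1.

Start with 2.
0 + 1/(2/1) = 0 + 1/2 = 1/2

1/2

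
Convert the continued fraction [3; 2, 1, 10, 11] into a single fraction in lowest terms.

Work from the innermost term outward:
Start with 11.
10 + 1/(11/1) = 10 + 1/11 = 111/11
1 + 1/(111/11) = 1 + 11/111 = 122/111
2 + 1/(122/111) = 2 + 111/122 = 355/122
3 + 1/(355/122) = 3 + 122/355 = 1187/355

1187/355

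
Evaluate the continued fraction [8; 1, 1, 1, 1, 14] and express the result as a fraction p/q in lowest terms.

Starting at the tail and folding back:
Start with 14.
1 + 1/(14/1) = 1 + 1/14 = 15/14
1 + 1/(15/14) = 1 + 14/15 = 29/15
1 + 1/(29/15) = 1 + 15/29 = 44/29
1 + 1/(44/29) = 1 + 29/44 = 73/44
8 + 1/(73/44) = 8 + 44/73 = 628/73

628/73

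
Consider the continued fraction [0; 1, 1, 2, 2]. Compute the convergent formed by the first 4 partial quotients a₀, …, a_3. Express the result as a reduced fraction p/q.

a_0 = 0: 0/1
a_1 = 1: 1/1
a_2 = 1: 1/2
a_3 = 2: 3/5

3/5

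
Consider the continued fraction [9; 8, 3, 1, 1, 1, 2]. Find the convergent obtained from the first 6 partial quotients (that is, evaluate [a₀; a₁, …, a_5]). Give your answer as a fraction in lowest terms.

Collapse the nested fraction from the inside out:
Start with 1.
1 + 1/(1/1) = 1 + 1/1 = 2/1
1 + 1/(2/1) = 1 + 1/2 = 3/2
3 + 1/(3/2) = 3 + 2/3 = 11/3
8 + 1/(11/3) = 8 + 3/11 = 91/11
9 + 1/(91/11) = 9 + 11/91 = 830/91

830/91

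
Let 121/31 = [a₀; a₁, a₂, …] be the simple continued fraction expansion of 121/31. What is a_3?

Apply division with remainder until the remainder is 0:
121 = 3·31 + 28, so a_0 = 3
31 = 1·28 + 3, so a_1 = 1
28 = 9·3 + 1, so a_2 = 9
3 = 3·1 + 0, so a_3 = 3

3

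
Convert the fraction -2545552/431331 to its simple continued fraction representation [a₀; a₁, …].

Repeatedly divide and take the remainder:
⌊-2545552/431331⌋ = -6, remainder 42434
⌊431331/42434⌋ = 10, remainder 6991
⌊42434/6991⌋ = 6, remainder 488
⌊6991/488⌋ = 14, remainder 159
⌊488/159⌋ = 3, remainder 11
⌊159/11⌋ = 14, remainder 5
⌊11/5⌋ = 2, remainder 1
⌊5/1⌋ = 5, remainder 0

[-6; 10, 6, 14, 3, 14, 2, 5]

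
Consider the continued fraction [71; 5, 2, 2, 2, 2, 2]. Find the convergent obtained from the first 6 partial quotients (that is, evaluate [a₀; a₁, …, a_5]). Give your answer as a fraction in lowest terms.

11176/157

Start with 2.
2 + 1/(2/1) = 2 + 1/2 = 5/2
2 + 1/(5/2) = 2 + 2/5 = 12/5
2 + 1/(12/5) = 2 + 5/12 = 29/12
5 + 1/(29/12) = 5 + 12/29 = 157/29
71 + 1/(157/29) = 71 + 29/157 = 11176/157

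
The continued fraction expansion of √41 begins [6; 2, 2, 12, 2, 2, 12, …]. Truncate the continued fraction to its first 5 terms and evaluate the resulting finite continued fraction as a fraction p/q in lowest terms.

Work from the innermost term outward:
Start with 2.
12 + 1/(2/1) = 12 + 1/2 = 25/2
2 + 1/(25/2) = 2 + 2/25 = 52/25
2 + 1/(52/25) = 2 + 25/52 = 129/52
6 + 1/(129/52) = 6 + 52/129 = 826/129

826/129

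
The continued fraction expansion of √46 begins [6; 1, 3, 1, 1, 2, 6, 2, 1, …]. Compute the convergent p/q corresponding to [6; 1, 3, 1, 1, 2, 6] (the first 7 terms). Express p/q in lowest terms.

Collapse the nested fraction from the inside out:
Start with 6.
2 + 1/(6/1) = 2 + 1/6 = 13/6
1 + 1/(13/6) = 1 + 6/13 = 19/13
1 + 1/(19/13) = 1 + 13/19 = 32/19
3 + 1/(32/19) = 3 + 19/32 = 115/32
1 + 1/(115/32) = 1 + 32/115 = 147/115
6 + 1/(147/115) = 6 + 115/147 = 997/147

997/147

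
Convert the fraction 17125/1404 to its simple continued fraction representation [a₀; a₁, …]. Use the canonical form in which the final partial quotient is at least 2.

[12; 5, 14, 1, 1, 2, 1, 2]

⌊17125/1404⌋ = 12, remainder 277
⌊1404/277⌋ = 5, remainder 19
⌊277/19⌋ = 14, remainder 11
⌊19/11⌋ = 1, remainder 8
⌊11/8⌋ = 1, remainder 3
⌊8/3⌋ = 2, remainder 2
⌊3/2⌋ = 1, remainder 1
⌊2/1⌋ = 2, remainder 0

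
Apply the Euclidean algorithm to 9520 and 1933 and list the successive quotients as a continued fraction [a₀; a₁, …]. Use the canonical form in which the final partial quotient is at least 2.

Repeatedly divide and take the remainder:
⌊9520/1933⌋ = 4, remainder 1788
⌊1933/1788⌋ = 1, remainder 145
⌊1788/145⌋ = 12, remainder 48
⌊145/48⌋ = 3, remainder 1
⌊48/1⌋ = 48, remainder 0

[4; 1, 12, 3, 48]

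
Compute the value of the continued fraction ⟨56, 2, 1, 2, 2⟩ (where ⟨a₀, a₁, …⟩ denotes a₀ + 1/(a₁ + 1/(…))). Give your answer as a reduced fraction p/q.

Use the convergent recurrence hₖ = aₖ·hₖ₋₁ + hₖ₋₂ (and likewise for the denominators kₖ):
a_0 = 56: 56/1
a_1 = 2: 113/2
a_2 = 1: 169/3
a_3 = 2: 451/8
a_4 = 2: 1071/19

1071/19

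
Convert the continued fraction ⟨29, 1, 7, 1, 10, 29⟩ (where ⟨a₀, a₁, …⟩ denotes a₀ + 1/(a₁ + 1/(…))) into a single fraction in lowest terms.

a_0 = 29: 29/1
a_1 = 1: 30/1
a_2 = 7: 239/8
a_3 = 1: 269/9
a_4 = 10: 2929/98
a_5 = 29: 85210/2851

85210/2851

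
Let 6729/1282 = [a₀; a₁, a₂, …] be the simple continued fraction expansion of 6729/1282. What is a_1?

4

Repeatedly divide and take the remainder:
6729 ÷ 1282 → quotient 5, remainder 319
1282 ÷ 319 → quotient 4, remainder 6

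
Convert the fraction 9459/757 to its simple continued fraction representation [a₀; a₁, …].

Apply division with remainder until the remainder is 0:
9459 ÷ 757 → quotient 12, remainder 375
757 ÷ 375 → quotient 2, remainder 7
375 ÷ 7 → quotient 53, remainder 4
7 ÷ 4 → quotient 1, remainder 3
4 ÷ 3 → quotient 1, remainder 1
3 ÷ 1 → quotient 3, remainder 0

[12; 2, 53, 1, 1, 3]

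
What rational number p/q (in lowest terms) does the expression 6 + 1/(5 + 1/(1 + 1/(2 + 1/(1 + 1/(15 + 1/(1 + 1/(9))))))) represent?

Start with 9.
1 + 1/(9/1) = 1 + 1/9 = 10/9
15 + 1/(10/9) = 15 + 9/10 = 159/10
1 + 1/(159/10) = 1 + 10/159 = 169/159
2 + 1/(169/159) = 2 + 159/169 = 497/169
1 + 1/(497/169) = 1 + 169/497 = 666/497
5 + 1/(666/497) = 5 + 497/666 = 3827/666
6 + 1/(3827/666) = 6 + 666/3827 = 23628/3827

23628/3827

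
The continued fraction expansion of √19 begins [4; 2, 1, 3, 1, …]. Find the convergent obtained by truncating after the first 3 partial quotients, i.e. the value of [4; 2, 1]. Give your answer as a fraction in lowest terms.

Collapse the nested fraction from the inside out:
Start with 1.
2 + 1/(1/1) = 2 + 1/1 = 3/1
4 + 1/(3/1) = 4 + 1/3 = 13/3

13/3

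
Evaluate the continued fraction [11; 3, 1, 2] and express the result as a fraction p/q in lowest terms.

124/11

a_0 = 11: 11/1
a_1 = 3: 34/3
a_2 = 1: 45/4
a_3 = 2: 124/11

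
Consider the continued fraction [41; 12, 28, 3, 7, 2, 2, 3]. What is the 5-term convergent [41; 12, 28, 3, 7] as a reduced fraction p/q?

Start with 7.
3 + 1/(7/1) = 3 + 1/7 = 22/7
28 + 1/(22/7) = 28 + 7/22 = 623/22
12 + 1/(623/22) = 12 + 22/623 = 7498/623
41 + 1/(7498/623) = 41 + 623/7498 = 308041/7498

308041/7498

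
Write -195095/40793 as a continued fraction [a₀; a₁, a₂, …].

[-5; 4, 1, 1, 2, 39, 45]

Repeatedly divide and take the remainder:
-195095 = -5·40793 + 8870, so a_0 = -5
40793 = 4·8870 + 5313, so a_1 = 4
8870 = 1·5313 + 3557, so a_2 = 1
5313 = 1·3557 + 1756, so a_3 = 1
3557 = 2·1756 + 45, so a_4 = 2
1756 = 39·45 + 1, so a_5 = 39
45 = 45·1 + 0, so a_6 = 45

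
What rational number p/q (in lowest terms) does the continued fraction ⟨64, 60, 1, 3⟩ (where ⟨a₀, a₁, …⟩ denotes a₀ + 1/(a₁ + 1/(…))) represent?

a_0 = 64: 64/1
a_1 = 60: 3841/60
a_2 = 1: 3905/61
a_3 = 3: 15556/243

15556/243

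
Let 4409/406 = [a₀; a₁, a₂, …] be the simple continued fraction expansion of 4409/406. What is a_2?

6

Apply division with remainder until the remainder is 0:
4409 ÷ 406 → quotient 10, remainder 349
406 ÷ 349 → quotient 1, remainder 57
349 ÷ 57 → quotient 6, remainder 7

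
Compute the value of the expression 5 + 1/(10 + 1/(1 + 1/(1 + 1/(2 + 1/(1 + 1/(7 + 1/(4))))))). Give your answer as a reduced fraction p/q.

Start with 4.
7 + 1/(4/1) = 7 + 1/4 = 29/4
1 + 1/(29/4) = 1 + 4/29 = 33/29
2 + 1/(33/29) = 2 + 29/33 = 95/33
1 + 1/(95/33) = 1 + 33/95 = 128/95
1 + 1/(128/95) = 1 + 95/128 = 223/128
10 + 1/(223/128) = 10 + 128/223 = 2358/223
5 + 1/(2358/223) = 5 + 223/2358 = 12013/2358

12013/2358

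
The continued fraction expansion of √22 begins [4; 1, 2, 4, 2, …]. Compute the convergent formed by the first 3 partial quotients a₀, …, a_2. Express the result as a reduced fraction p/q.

14/3

a_0 = 4: 4/1
a_1 = 1: 5/1
a_2 = 2: 14/3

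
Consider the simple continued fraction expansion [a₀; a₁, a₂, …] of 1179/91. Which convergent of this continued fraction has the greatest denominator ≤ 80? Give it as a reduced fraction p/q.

List convergents until the denominator exceeds the bound:
a_0 = 12: 12/1  (≤ bound)
a_1 = 1: 13/1  (≤ bound)
a_2 = 21: 285/22  (≤ bound)
a_3 = 1: 298/23  (≤ bound)
a_4 = 3: 1179/91  (> 80, stop)

298/23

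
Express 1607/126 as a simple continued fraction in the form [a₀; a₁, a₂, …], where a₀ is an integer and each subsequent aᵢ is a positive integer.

[12; 1, 3, 15, 2]

1607 ÷ 126 → quotient 12, remainder 95
126 ÷ 95 → quotient 1, remainder 31
95 ÷ 31 → quotient 3, remainder 2
31 ÷ 2 → quotient 15, remainder 1
2 ÷ 1 → quotient 2, remainder 0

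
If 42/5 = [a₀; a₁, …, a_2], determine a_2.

42 = 8·5 + 2, so a_0 = 8
5 = 2·2 + 1, so a_1 = 2
2 = 2·1 + 0, so a_2 = 2

2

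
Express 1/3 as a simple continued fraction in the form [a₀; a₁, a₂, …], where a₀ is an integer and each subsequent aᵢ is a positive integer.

[0; 3]

1 = 0·3 + 1, so a_0 = 0
3 = 3·1 + 0, so a_1 = 3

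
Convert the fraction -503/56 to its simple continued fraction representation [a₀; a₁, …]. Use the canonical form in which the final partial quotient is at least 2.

[-9; 56]

Repeatedly divide and take the remainder:
-503 = -9·56 + 1, so a_0 = -9
56 = 56·1 + 0, so a_1 = 56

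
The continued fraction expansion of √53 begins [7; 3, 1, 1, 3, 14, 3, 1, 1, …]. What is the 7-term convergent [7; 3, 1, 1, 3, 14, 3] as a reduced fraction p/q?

7979/1096

Collapse the nested fraction from the inside out:
Start with 3.
14 + 1/(3/1) = 14 + 1/3 = 43/3
3 + 1/(43/3) = 3 + 3/43 = 132/43
1 + 1/(132/43) = 1 + 43/132 = 175/132
1 + 1/(175/132) = 1 + 132/175 = 307/175
3 + 1/(307/175) = 3 + 175/307 = 1096/307
7 + 1/(1096/307) = 7 + 307/1096 = 7979/1096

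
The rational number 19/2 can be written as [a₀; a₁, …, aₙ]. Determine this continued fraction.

[9; 2]

⌊19/2⌋ = 9, remainder 1
⌊2/1⌋ = 2, remainder 0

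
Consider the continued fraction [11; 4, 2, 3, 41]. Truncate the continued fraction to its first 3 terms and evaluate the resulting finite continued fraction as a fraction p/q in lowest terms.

Start with 2.
4 + 1/(2/1) = 4 + 1/2 = 9/2
11 + 1/(9/2) = 11 + 2/9 = 101/9

101/9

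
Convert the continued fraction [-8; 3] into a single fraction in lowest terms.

Start with 3.
-8 + 1/(3/1) = -8 + 1/3 = -23/3

-23/3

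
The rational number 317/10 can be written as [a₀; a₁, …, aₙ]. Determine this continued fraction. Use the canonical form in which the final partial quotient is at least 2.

[31; 1, 2, 3]

317 ÷ 10 → quotient 31, remainder 7
10 ÷ 7 → quotient 1, remainder 3
7 ÷ 3 → quotient 2, remainder 1
3 ÷ 1 → quotient 3, remainder 0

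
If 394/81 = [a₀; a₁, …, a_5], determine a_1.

1

Run the Euclidean algorithm, recording each quotient:
⌊394/81⌋ = 4, remainder 70
⌊81/70⌋ = 1, remainder 11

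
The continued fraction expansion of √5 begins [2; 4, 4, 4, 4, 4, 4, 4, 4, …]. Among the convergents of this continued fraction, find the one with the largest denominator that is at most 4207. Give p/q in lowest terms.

2889/1292

a_0 = 2: 2/1  (≤ bound)
a_1 = 4: 9/4  (≤ bound)
a_2 = 4: 38/17  (≤ bound)
a_3 = 4: 161/72  (≤ bound)
a_4 = 4: 682/305  (≤ bound)
a_5 = 4: 2889/1292  (≤ bound)
a_6 = 4: 12238/5473  (> 4207, stop)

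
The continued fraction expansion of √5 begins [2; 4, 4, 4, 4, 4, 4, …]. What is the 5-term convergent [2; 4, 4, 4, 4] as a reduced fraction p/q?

Start with 4.
4 + 1/(4/1) = 4 + 1/4 = 17/4
4 + 1/(17/4) = 4 + 4/17 = 72/17
4 + 1/(72/17) = 4 + 17/72 = 305/72
2 + 1/(305/72) = 2 + 72/305 = 682/305

682/305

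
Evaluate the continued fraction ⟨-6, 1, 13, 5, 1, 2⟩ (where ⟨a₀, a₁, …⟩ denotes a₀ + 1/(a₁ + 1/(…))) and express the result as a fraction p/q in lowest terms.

Starting at the tail and folding back:
Start with 2.
1 + 1/(2/1) = 1 + 1/2 = 3/2
5 + 1/(3/2) = 5 + 2/3 = 17/3
13 + 1/(17/3) = 13 + 3/17 = 224/17
1 + 1/(224/17) = 1 + 17/224 = 241/224
-6 + 1/(241/224) = -6 + 224/241 = -1222/241

-1222/241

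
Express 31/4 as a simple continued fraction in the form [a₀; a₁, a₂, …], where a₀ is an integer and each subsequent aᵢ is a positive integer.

31 = 7·4 + 3, so a_0 = 7
4 = 1·3 + 1, so a_1 = 1
3 = 3·1 + 0, so a_2 = 3

[7; 1, 3]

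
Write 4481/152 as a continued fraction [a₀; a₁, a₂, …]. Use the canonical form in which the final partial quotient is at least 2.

⌊4481/152⌋ = 29, remainder 73
⌊152/73⌋ = 2, remainder 6
⌊73/6⌋ = 12, remainder 1
⌊6/1⌋ = 6, remainder 0

[29; 2, 12, 6]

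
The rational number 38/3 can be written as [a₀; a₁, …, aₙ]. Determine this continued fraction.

38 = 12·3 + 2, so a_0 = 12
3 = 1·2 + 1, so a_1 = 1
2 = 2·1 + 0, so a_2 = 2

[12; 1, 2]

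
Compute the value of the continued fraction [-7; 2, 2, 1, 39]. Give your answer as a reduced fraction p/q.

a_0 = -7: -7/1
a_1 = 2: -13/2
a_2 = 2: -33/5
a_3 = 1: -46/7
a_4 = 39: -1827/278

-1827/278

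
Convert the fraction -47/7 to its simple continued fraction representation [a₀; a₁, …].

-47 ÷ 7 → quotient -7, remainder 2
7 ÷ 2 → quotient 3, remainder 1
2 ÷ 1 → quotient 2, remainder 0

[-7; 3, 2]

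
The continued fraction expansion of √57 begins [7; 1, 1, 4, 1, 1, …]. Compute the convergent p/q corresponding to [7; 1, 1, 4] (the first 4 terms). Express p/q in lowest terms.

Start with 4.
1 + 1/(4/1) = 1 + 1/4 = 5/4
1 + 1/(5/4) = 1 + 4/5 = 9/5
7 + 1/(9/5) = 7 + 5/9 = 68/9

68/9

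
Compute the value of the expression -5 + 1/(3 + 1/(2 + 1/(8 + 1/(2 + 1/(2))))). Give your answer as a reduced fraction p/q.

Work from the innermost term outward:
Start with 2.
2 + 1/(2/1) = 2 + 1/2 = 5/2
8 + 1/(5/2) = 8 + 2/5 = 42/5
2 + 1/(42/5) = 2 + 5/42 = 89/42
3 + 1/(89/42) = 3 + 42/89 = 309/89
-5 + 1/(309/89) = -5 + 89/309 = -1456/309

-1456/309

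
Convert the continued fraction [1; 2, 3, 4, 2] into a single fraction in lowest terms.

Work from the innermost term outward:
Start with 2.
4 + 1/(2/1) = 4 + 1/2 = 9/2
3 + 1/(9/2) = 3 + 2/9 = 29/9
2 + 1/(29/9) = 2 + 9/29 = 67/29
1 + 1/(67/29) = 1 + 29/67 = 96/67

96/67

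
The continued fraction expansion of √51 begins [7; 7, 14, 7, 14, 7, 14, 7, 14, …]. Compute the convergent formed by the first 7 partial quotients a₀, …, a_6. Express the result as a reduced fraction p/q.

7068593/989801

Collapse the nested fraction from the inside out:
Start with 14.
7 + 1/(14/1) = 7 + 1/14 = 99/14
14 + 1/(99/14) = 14 + 14/99 = 1400/99
7 + 1/(1400/99) = 7 + 99/1400 = 9899/1400
14 + 1/(9899/1400) = 14 + 1400/9899 = 139986/9899
7 + 1/(139986/9899) = 7 + 9899/139986 = 989801/139986
7 + 1/(989801/139986) = 7 + 139986/989801 = 7068593/989801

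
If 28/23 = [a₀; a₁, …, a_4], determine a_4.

Apply division with remainder until the remainder is 0:
⌊28/23⌋ = 1, remainder 5
⌊23/5⌋ = 4, remainder 3
⌊5/3⌋ = 1, remainder 2
⌊3/2⌋ = 1, remainder 1
⌊2/1⌋ = 2, remainder 0

2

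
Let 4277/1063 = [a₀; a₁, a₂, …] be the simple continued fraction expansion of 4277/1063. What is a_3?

Repeatedly divide and take the remainder:
⌊4277/1063⌋ = 4, remainder 25
⌊1063/25⌋ = 42, remainder 13
⌊25/13⌋ = 1, remainder 12
⌊13/12⌋ = 1, remainder 1

1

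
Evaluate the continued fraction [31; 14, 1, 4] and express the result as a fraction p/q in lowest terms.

a_0 = 31: 31/1
a_1 = 14: 435/14
a_2 = 1: 466/15
a_3 = 4: 2299/74

2299/74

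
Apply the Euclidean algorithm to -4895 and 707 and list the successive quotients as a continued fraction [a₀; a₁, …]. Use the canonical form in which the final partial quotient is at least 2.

[-7; 13, 10, 1, 4]

Repeatedly divide and take the remainder:
-4895 ÷ 707 → quotient -7, remainder 54
707 ÷ 54 → quotient 13, remainder 5
54 ÷ 5 → quotient 10, remainder 4
5 ÷ 4 → quotient 1, remainder 1
4 ÷ 1 → quotient 4, remainder 0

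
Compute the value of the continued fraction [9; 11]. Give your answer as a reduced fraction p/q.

100/11

Start with 11.
9 + 1/(11/1) = 9 + 1/11 = 100/11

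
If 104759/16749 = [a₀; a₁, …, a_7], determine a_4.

1

104759 = 6·16749 + 4265, so a_0 = 6
16749 = 3·4265 + 3954, so a_1 = 3
4265 = 1·3954 + 311, so a_2 = 1
3954 = 12·311 + 222, so a_3 = 12
311 = 1·222 + 89, so a_4 = 1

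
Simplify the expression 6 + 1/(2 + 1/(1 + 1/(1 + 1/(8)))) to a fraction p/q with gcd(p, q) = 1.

275/43

Use the convergent recurrence hₖ = aₖ·hₖ₋₁ + hₖ₋₂ (and likewise for the denominators kₖ):
a_0 = 6: 6/1
a_1 = 2: 13/2
a_2 = 1: 19/3
a_3 = 1: 32/5
a_4 = 8: 275/43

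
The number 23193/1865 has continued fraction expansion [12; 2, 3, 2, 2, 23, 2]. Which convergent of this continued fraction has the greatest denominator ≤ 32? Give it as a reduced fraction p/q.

List convergents until the denominator exceeds the bound:
a_0 = 12: 12/1  (≤ bound)
a_1 = 2: 25/2  (≤ bound)
a_2 = 3: 87/7  (≤ bound)
a_3 = 2: 199/16  (≤ bound)
a_4 = 2: 485/39  (> 32, stop)

199/16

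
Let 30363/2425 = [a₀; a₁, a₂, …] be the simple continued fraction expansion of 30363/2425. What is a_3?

30363 ÷ 2425 → quotient 12, remainder 1263
2425 ÷ 1263 → quotient 1, remainder 1162
1263 ÷ 1162 → quotient 1, remainder 101
1162 ÷ 101 → quotient 11, remainder 51

11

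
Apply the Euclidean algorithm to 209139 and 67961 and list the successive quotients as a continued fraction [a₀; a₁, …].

[3; 12, 1, 13, 3, 9, 13]

209139 ÷ 67961 → quotient 3, remainder 5256
67961 ÷ 5256 → quotient 12, remainder 4889
5256 ÷ 4889 → quotient 1, remainder 367
4889 ÷ 367 → quotient 13, remainder 118
367 ÷ 118 → quotient 3, remainder 13
118 ÷ 13 → quotient 9, remainder 1
13 ÷ 1 → quotient 13, remainder 0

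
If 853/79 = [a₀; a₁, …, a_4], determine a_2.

3

853 ÷ 79 → quotient 10, remainder 63
79 ÷ 63 → quotient 1, remainder 16
63 ÷ 16 → quotient 3, remainder 15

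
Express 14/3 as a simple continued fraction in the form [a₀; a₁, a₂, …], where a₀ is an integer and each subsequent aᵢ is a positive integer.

14 ÷ 3 → quotient 4, remainder 2
3 ÷ 2 → quotient 1, remainder 1
2 ÷ 1 → quotient 2, remainder 0

[4; 1, 2]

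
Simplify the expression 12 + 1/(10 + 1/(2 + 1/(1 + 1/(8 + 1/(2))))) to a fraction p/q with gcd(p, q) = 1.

6883/569

a_0 = 12: 12/1
a_1 = 10: 121/10
a_2 = 2: 254/21
a_3 = 1: 375/31
a_4 = 8: 3254/269
a_5 = 2: 6883/569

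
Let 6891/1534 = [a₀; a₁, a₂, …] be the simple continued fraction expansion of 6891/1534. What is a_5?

2

Apply division with remainder until the remainder is 0:
6891 ÷ 1534 → quotient 4, remainder 755
1534 ÷ 755 → quotient 2, remainder 24
755 ÷ 24 → quotient 31, remainder 11
24 ÷ 11 → quotient 2, remainder 2
11 ÷ 2 → quotient 5, remainder 1
2 ÷ 1 → quotient 2, remainder 0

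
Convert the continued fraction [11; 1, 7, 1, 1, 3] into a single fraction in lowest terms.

713/60

Use the convergent recurrence hₖ = aₖ·hₖ₋₁ + hₖ₋₂ (and likewise for the denominators kₖ):
a_0 = 11: 11/1
a_1 = 1: 12/1
a_2 = 7: 95/8
a_3 = 1: 107/9
a_4 = 1: 202/17
a_5 = 3: 713/60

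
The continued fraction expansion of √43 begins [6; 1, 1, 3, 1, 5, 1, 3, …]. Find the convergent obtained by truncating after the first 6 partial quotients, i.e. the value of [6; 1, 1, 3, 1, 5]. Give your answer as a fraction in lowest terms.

a_0 = 6: 6/1
a_1 = 1: 7/1
a_2 = 1: 13/2
a_3 = 3: 46/7
a_4 = 1: 59/9
a_5 = 5: 341/52

341/52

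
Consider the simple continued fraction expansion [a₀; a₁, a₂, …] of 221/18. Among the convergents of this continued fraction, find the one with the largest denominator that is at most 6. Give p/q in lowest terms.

49/4

a_0 = 12: 12/1  (≤ bound)
a_1 = 3: 37/3  (≤ bound)
a_2 = 1: 49/4  (≤ bound)
a_3 = 1: 86/7  (> 6, stop)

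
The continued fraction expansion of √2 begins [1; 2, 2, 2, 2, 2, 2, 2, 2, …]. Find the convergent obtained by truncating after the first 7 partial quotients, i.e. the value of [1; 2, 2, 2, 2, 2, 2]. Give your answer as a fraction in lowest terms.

Compute successive convergents:
a_0 = 1: 1/1
a_1 = 2: 3/2
a_2 = 2: 7/5
a_3 = 2: 17/12
a_4 = 2: 41/29
a_5 = 2: 99/70
a_6 = 2: 239/169

239/169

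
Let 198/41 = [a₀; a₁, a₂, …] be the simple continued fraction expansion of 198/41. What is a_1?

1

198 = 4·41 + 34, so a_0 = 4
41 = 1·34 + 7, so a_1 = 1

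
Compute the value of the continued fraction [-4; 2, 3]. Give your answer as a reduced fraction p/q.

Starting at the tail and folding back:
Start with 3.
2 + 1/(3/1) = 2 + 1/3 = 7/3
-4 + 1/(7/3) = -4 + 3/7 = -25/7

-25/7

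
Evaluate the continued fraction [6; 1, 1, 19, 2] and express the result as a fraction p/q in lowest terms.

a_0 = 6: 6/1
a_1 = 1: 7/1
a_2 = 1: 13/2
a_3 = 19: 254/39
a_4 = 2: 521/80

521/80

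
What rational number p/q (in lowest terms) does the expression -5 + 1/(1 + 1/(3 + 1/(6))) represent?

-106/25

a_0 = -5: -5/1
a_1 = 1: -4/1
a_2 = 3: -17/4
a_3 = 6: -106/25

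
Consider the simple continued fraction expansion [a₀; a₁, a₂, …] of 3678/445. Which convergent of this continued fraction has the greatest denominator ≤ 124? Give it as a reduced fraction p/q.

405/49

List convergents until the denominator exceeds the bound:
a_0 = 8: 8/1  (≤ bound)
a_1 = 3: 25/3  (≤ bound)
a_2 = 1: 33/4  (≤ bound)
a_3 = 3: 124/15  (≤ bound)
a_4 = 2: 281/34  (≤ bound)
a_5 = 1: 405/49  (≤ bound)
a_6 = 2: 1091/132  (> 124, stop)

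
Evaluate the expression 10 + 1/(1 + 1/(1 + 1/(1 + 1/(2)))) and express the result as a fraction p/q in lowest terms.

Start with 2.
1 + 1/(2/1) = 1 + 1/2 = 3/2
1 + 1/(3/2) = 1 + 2/3 = 5/3
1 + 1/(5/3) = 1 + 3/5 = 8/5
10 + 1/(8/5) = 10 + 5/8 = 85/8

85/8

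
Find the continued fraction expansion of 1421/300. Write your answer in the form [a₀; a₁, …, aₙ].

[4; 1, 2, 1, 3, 1, 15]

Run the Euclidean algorithm, recording each quotient:
1421 = 4·300 + 221, so a_0 = 4
300 = 1·221 + 79, so a_1 = 1
221 = 2·79 + 63, so a_2 = 2
79 = 1·63 + 16, so a_3 = 1
63 = 3·16 + 15, so a_4 = 3
16 = 1·15 + 1, so a_5 = 1
15 = 15·1 + 0, so a_6 = 15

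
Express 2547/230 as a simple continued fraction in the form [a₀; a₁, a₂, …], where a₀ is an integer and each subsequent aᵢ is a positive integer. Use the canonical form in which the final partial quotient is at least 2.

2547 = 11·230 + 17, so a_0 = 11
230 = 13·17 + 9, so a_1 = 13
17 = 1·9 + 8, so a_2 = 1
9 = 1·8 + 1, so a_3 = 1
8 = 8·1 + 0, so a_4 = 8

[11; 13, 1, 1, 8]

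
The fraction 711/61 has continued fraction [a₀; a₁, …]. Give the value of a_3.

1

Repeatedly divide and take the remainder:
⌊711/61⌋ = 11, remainder 40
⌊61/40⌋ = 1, remainder 21
⌊40/21⌋ = 1, remainder 19
⌊21/19⌋ = 1, remainder 2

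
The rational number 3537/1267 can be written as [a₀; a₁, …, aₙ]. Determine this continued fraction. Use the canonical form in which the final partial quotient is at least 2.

⌊3537/1267⌋ = 2, remainder 1003
⌊1267/1003⌋ = 1, remainder 264
⌊1003/264⌋ = 3, remainder 211
⌊264/211⌋ = 1, remainder 53
⌊211/53⌋ = 3, remainder 52
⌊53/52⌋ = 1, remainder 1
⌊52/1⌋ = 52, remainder 0

[2; 1, 3, 1, 3, 1, 52]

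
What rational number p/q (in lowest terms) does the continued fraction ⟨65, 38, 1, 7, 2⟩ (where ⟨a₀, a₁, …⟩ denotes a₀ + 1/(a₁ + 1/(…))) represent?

42982/661

Start with 2.
7 + 1/(2/1) = 7 + 1/2 = 15/2
1 + 1/(15/2) = 1 + 2/15 = 17/15
38 + 1/(17/15) = 38 + 15/17 = 661/17
65 + 1/(661/17) = 65 + 17/661 = 42982/661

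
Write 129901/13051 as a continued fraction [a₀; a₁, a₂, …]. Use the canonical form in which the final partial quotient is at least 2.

Apply division with remainder until the remainder is 0:
129901 ÷ 13051 → quotient 9, remainder 12442
13051 ÷ 12442 → quotient 1, remainder 609
12442 ÷ 609 → quotient 20, remainder 262
609 ÷ 262 → quotient 2, remainder 85
262 ÷ 85 → quotient 3, remainder 7
85 ÷ 7 → quotient 12, remainder 1
7 ÷ 1 → quotient 7, remainder 0

[9; 1, 20, 2, 3, 12, 7]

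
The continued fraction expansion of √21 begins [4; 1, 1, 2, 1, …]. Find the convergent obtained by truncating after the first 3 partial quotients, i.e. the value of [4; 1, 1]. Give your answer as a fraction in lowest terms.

9/2

Compute successive convergents:
a_0 = 4: 4/1
a_1 = 1: 5/1
a_2 = 1: 9/2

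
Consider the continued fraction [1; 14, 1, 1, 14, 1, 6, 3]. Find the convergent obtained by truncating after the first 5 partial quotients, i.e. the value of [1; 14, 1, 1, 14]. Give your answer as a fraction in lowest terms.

Compute successive convergents:
a_0 = 1: 1/1
a_1 = 14: 15/14
a_2 = 1: 16/15
a_3 = 1: 31/29
a_4 = 14: 450/421

450/421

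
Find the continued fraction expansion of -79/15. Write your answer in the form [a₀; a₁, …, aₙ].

Apply division with remainder until the remainder is 0:
⌊-79/15⌋ = -6, remainder 11
⌊15/11⌋ = 1, remainder 4
⌊11/4⌋ = 2, remainder 3
⌊4/3⌋ = 1, remainder 1
⌊3/1⌋ = 3, remainder 0

[-6; 1, 2, 1, 3]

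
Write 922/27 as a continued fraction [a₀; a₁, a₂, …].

922 ÷ 27 → quotient 34, remainder 4
27 ÷ 4 → quotient 6, remainder 3
4 ÷ 3 → quotient 1, remainder 1
3 ÷ 1 → quotient 3, remainder 0

[34; 6, 1, 3]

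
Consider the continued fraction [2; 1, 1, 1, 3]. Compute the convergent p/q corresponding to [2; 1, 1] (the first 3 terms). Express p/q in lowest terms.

Start with 1.
1 + 1/(1/1) = 1 + 1/1 = 2/1
2 + 1/(2/1) = 2 + 1/2 = 5/2

5/2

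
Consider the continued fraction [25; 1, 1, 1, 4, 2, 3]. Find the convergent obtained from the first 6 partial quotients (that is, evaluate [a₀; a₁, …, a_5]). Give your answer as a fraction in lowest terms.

795/31

Build up convergents one term at a time:
a_0 = 25: 25/1
a_1 = 1: 26/1
a_2 = 1: 51/2
a_3 = 1: 77/3
a_4 = 4: 359/14
a_5 = 2: 795/31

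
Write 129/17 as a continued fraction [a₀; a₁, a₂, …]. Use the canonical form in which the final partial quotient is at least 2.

[7; 1, 1, 2, 3]

129 ÷ 17 → quotient 7, remainder 10
17 ÷ 10 → quotient 1, remainder 7
10 ÷ 7 → quotient 1, remainder 3
7 ÷ 3 → quotient 2, remainder 1
3 ÷ 1 → quotient 3, remainder 0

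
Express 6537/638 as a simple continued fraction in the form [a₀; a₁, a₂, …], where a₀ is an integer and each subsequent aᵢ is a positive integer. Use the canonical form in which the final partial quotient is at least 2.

6537 ÷ 638 → quotient 10, remainder 157
638 ÷ 157 → quotient 4, remainder 10
157 ÷ 10 → quotient 15, remainder 7
10 ÷ 7 → quotient 1, remainder 3
7 ÷ 3 → quotient 2, remainder 1
3 ÷ 1 → quotient 3, remainder 0

[10; 4, 15, 1, 2, 3]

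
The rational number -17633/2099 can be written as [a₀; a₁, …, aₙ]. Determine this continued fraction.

-17633 = -9·2099 + 1258, so a_0 = -9
2099 = 1·1258 + 841, so a_1 = 1
1258 = 1·841 + 417, so a_2 = 1
841 = 2·417 + 7, so a_3 = 2
417 = 59·7 + 4, so a_4 = 59
7 = 1·4 + 3, so a_5 = 1
4 = 1·3 + 1, so a_6 = 1
3 = 3·1 + 0, so a_7 = 3

[-9; 1, 1, 2, 59, 1, 1, 3]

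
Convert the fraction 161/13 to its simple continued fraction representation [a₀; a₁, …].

[12; 2, 1, 1, 2]

Apply division with remainder until the remainder is 0:
161 = 12·13 + 5, so a_0 = 12
13 = 2·5 + 3, so a_1 = 2
5 = 1·3 + 2, so a_2 = 1
3 = 1·2 + 1, so a_3 = 1
2 = 2·1 + 0, so a_4 = 2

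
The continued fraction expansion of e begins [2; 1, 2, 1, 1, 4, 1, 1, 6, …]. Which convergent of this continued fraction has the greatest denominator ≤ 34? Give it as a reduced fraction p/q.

87/32

a_0 = 2: 2/1  (≤ bound)
a_1 = 1: 3/1  (≤ bound)
a_2 = 2: 8/3  (≤ bound)
a_3 = 1: 11/4  (≤ bound)
a_4 = 1: 19/7  (≤ bound)
a_5 = 4: 87/32  (≤ bound)
a_6 = 1: 106/39  (> 34, stop)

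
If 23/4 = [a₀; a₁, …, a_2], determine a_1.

1

Run the Euclidean algorithm, recording each quotient:
23 = 5·4 + 3, so a_0 = 5
4 = 1·3 + 1, so a_1 = 1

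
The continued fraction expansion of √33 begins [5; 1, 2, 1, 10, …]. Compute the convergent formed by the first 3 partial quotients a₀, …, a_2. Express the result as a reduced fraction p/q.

Start with 2.
1 + 1/(2/1) = 1 + 1/2 = 3/2
5 + 1/(3/2) = 5 + 2/3 = 17/3

17/3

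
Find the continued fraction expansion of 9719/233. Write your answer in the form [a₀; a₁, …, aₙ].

9719 = 41·233 + 166, so a_0 = 41
233 = 1·166 + 67, so a_1 = 1
166 = 2·67 + 32, so a_2 = 2
67 = 2·32 + 3, so a_3 = 2
32 = 10·3 + 2, so a_4 = 10
3 = 1·2 + 1, so a_5 = 1
2 = 2·1 + 0, so a_6 = 2

[41; 1, 2, 2, 10, 1, 2]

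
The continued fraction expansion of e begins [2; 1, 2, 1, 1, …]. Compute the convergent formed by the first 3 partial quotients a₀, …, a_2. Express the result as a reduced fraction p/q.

Starting at the tail and folding back:
Start with 2.
1 + 1/(2/1) = 1 + 1/2 = 3/2
2 + 1/(3/2) = 2 + 2/3 = 8/3

8/3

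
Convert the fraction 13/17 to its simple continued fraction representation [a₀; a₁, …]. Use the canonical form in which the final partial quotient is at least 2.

[0; 1, 3, 4]

Apply division with remainder until the remainder is 0:
13 = 0·17 + 13, so a_0 = 0
17 = 1·13 + 4, so a_1 = 1
13 = 3·4 + 1, so a_2 = 3
4 = 4·1 + 0, so a_3 = 4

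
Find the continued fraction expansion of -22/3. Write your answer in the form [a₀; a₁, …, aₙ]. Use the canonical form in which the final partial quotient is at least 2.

Apply division with remainder until the remainder is 0:
-22 = -8·3 + 2, so a_0 = -8
3 = 1·2 + 1, so a_1 = 1
2 = 2·1 + 0, so a_2 = 2

[-8; 1, 2]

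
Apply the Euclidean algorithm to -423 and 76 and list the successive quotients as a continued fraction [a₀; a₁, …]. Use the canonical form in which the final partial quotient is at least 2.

Run the Euclidean algorithm, recording each quotient:
-423 = -6·76 + 33, so a_0 = -6
76 = 2·33 + 10, so a_1 = 2
33 = 3·10 + 3, so a_2 = 3
10 = 3·3 + 1, so a_3 = 3
3 = 3·1 + 0, so a_4 = 3

[-6; 2, 3, 3, 3]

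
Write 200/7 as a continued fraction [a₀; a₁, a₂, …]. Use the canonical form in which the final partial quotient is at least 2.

[28; 1, 1, 3]

Apply division with remainder until the remainder is 0:
200 ÷ 7 → quotient 28, remainder 4
7 ÷ 4 → quotient 1, remainder 3
4 ÷ 3 → quotient 1, remainder 1
3 ÷ 1 → quotient 3, remainder 0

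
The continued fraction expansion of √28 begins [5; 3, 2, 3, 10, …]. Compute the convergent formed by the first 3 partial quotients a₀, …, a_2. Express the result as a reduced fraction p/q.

37/7

Collapse the nested fraction from the inside out:
Start with 2.
3 + 1/(2/1) = 3 + 1/2 = 7/2
5 + 1/(7/2) = 5 + 2/7 = 37/7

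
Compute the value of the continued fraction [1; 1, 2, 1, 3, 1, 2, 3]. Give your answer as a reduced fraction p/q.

a_0 = 1: 1/1
a_1 = 1: 2/1
a_2 = 2: 5/3
a_3 = 1: 7/4
a_4 = 3: 26/15
a_5 = 1: 33/19
a_6 = 2: 92/53
a_7 = 3: 309/178

309/178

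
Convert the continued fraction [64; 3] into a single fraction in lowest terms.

193/3

Use the convergent recurrence hₖ = aₖ·hₖ₋₁ + hₖ₋₂ (and likewise for the denominators kₖ):
a_0 = 64: 64/1
a_1 = 3: 193/3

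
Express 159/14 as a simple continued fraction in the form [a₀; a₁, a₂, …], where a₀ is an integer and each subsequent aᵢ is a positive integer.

[11; 2, 1, 4]

⌊159/14⌋ = 11, remainder 5
⌊14/5⌋ = 2, remainder 4
⌊5/4⌋ = 1, remainder 1
⌊4/1⌋ = 4, remainder 0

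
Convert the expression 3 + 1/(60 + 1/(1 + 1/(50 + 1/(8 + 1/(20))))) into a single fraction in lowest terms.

Use the convergent recurrence hₖ = aₖ·hₖ₋₁ + hₖ₋₂ (and likewise for the denominators kₖ):
a_0 = 3: 3/1
a_1 = 60: 181/60
a_2 = 1: 184/61
a_3 = 50: 9381/3110
a_4 = 8: 75232/24941
a_5 = 20: 1514021/501930

1514021/501930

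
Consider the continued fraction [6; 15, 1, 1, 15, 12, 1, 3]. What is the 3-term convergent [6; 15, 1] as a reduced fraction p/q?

97/16

Build up convergents one term at a time:
a_0 = 6: 6/1
a_1 = 15: 91/15
a_2 = 1: 97/16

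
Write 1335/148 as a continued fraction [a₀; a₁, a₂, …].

[9; 49, 3]

1335 = 9·148 + 3, so a_0 = 9
148 = 49·3 + 1, so a_1 = 49
3 = 3·1 + 0, so a_2 = 3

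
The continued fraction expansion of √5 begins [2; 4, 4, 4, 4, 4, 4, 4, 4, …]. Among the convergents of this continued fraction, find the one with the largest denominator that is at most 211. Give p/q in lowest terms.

161/72

a_0 = 2: 2/1  (≤ bound)
a_1 = 4: 9/4  (≤ bound)
a_2 = 4: 38/17  (≤ bound)
a_3 = 4: 161/72  (≤ bound)
a_4 = 4: 682/305  (> 211, stop)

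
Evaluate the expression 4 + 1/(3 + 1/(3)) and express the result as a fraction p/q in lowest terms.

a_0 = 4: 4/1
a_1 = 3: 13/3
a_2 = 3: 43/10

43/10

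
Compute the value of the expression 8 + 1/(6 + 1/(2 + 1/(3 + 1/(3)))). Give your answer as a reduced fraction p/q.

Starting at the tail and folding back:
Start with 3.
3 + 1/(3/1) = 3 + 1/3 = 10/3
2 + 1/(10/3) = 2 + 3/10 = 23/10
6 + 1/(23/10) = 6 + 10/23 = 148/23
8 + 1/(148/23) = 8 + 23/148 = 1207/148

1207/148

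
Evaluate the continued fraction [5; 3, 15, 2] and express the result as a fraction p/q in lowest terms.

506/95

Start with 2.
15 + 1/(2/1) = 15 + 1/2 = 31/2
3 + 1/(31/2) = 3 + 2/31 = 95/31
5 + 1/(95/31) = 5 + 31/95 = 506/95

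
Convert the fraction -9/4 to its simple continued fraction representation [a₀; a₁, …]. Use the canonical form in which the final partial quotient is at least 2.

[-3; 1, 3]

-9 = -3·4 + 3, so a_0 = -3
4 = 1·3 + 1, so a_1 = 1
3 = 3·1 + 0, so a_2 = 3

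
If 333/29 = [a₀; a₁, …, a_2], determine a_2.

333 ÷ 29 → quotient 11, remainder 14
29 ÷ 14 → quotient 2, remainder 1
14 ÷ 1 → quotient 14, remainder 0

14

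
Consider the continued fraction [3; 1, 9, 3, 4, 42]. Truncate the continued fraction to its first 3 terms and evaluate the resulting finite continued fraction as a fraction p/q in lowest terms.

39/10

Use the convergent recurrence hₖ = aₖ·hₖ₋₁ + hₖ₋₂ (and likewise for the denominators kₖ):
a_0 = 3: 3/1
a_1 = 1: 4/1
a_2 = 9: 39/10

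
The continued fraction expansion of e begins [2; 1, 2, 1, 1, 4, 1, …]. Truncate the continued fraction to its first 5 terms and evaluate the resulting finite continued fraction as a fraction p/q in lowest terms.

Use the convergent recurrence hₖ = aₖ·hₖ₋₁ + hₖ₋₂ (and likewise for the denominators kₖ):
a_0 = 2: 2/1
a_1 = 1: 3/1
a_2 = 2: 8/3
a_3 = 1: 11/4
a_4 = 1: 19/7

19/7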